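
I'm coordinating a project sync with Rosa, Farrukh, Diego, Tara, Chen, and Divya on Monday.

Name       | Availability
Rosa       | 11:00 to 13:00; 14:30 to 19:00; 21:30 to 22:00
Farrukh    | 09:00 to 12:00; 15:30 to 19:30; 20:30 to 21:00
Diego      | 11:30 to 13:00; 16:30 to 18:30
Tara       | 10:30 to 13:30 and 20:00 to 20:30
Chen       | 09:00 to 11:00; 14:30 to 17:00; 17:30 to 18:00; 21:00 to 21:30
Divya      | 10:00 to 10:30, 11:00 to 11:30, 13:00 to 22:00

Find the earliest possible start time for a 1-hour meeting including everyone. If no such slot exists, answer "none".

Rosa ∩ Farrukh: 11:00-12:00, 15:30-19:00.
Rosa ∩ Farrukh ∩ Diego: 11:30-12:00, 16:30-18:30.
Rosa ∩ Farrukh ∩ Diego ∩ Tara: 11:30-12:00.
Rosa ∩ Farrukh ∩ Diego ∩ Tara ∩ Chen: ∅.
Rosa ∩ Farrukh ∩ Diego ∩ Tara ∩ Chen ∩ Divya: ∅.
There is no time when everyone is free.
No common window is at least 60 minutes long.

none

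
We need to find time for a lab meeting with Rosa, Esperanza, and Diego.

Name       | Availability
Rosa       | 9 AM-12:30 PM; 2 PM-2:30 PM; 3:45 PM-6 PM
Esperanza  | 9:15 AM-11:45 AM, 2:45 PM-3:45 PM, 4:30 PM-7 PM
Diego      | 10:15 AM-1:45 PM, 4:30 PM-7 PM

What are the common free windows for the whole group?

Rosa ∩ Esperanza: 09:15-11:45, 16:30-18:00.
Rosa ∩ Esperanza ∩ Diego: 10:15-11:45, 16:30-18:00.

10:15-11:45, 16:30-18:00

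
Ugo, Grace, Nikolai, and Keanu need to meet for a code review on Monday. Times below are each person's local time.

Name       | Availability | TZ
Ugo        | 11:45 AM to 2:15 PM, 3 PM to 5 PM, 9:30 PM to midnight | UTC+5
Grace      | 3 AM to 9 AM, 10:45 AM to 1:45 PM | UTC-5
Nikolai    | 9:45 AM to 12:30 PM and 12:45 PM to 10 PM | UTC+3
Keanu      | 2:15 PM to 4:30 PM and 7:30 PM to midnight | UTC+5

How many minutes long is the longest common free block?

135

Ugo in UTC: 06:45-09:15, 10:00-12:00, 16:30-19:00 (subtract 5h to convert from UTC+5).
Grace in UTC: 08:00-14:00, 15:45-18:45 (add 5h to convert from UTC-5).
Nikolai in UTC: 06:45-09:30, 09:45-19:00 (subtract 3h to convert from UTC+3).
Keanu in UTC: 09:15-11:30, 14:30-19:00 (subtract 5h to convert from UTC+5).
Ugo ∩ Grace: 08:00-09:15, 10:00-12:00, 16:30-18:45.
Ugo ∩ Grace ∩ Nikolai: 08:00-09:15, 10:00-12:00, 16:30-18:45.
Ugo ∩ Grace ∩ Nikolai ∩ Keanu: 10:00-11:30, 16:30-18:45.
The longest is 16:30-18:45 at 135 minutes.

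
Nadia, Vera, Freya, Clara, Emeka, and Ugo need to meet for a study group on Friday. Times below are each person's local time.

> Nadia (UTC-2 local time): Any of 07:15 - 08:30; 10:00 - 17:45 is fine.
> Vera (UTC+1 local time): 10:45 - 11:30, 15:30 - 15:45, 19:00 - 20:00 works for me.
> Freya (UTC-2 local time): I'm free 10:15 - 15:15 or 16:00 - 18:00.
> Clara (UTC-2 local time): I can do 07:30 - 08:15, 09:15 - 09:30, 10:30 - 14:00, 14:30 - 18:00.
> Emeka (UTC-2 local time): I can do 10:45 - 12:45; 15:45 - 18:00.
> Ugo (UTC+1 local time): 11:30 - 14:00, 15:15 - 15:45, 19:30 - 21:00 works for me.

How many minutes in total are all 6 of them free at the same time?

Nadia in UTC: 09:15-10:30, 12:00-19:45 (add 2h to convert from UTC-2).
Vera in UTC: 09:45-10:30, 14:30-14:45, 18:00-19:00 (subtract 1h to convert from UTC+1).
Freya in UTC: 12:15-17:15, 18:00-20:00 (add 2h to convert from UTC-2).
Clara in UTC: 09:30-10:15, 11:15-11:30, 12:30-16:00, 16:30-20:00 (add 2h to convert from UTC-2).
Emeka in UTC: 12:45-14:45, 17:45-20:00 (add 2h to convert from UTC-2).
Ugo in UTC: 10:30-13:00, 14:15-14:45, 18:30-20:00 (subtract 1h to convert from UTC+1).
Nadia ∩ Vera: 09:45-10:30, 14:30-14:45, 18:00-19:00.
Nadia ∩ Vera ∩ Freya: 14:30-14:45, 18:00-19:00.
Nadia ∩ Vera ∩ Freya ∩ Clara: 14:30-14:45, 18:00-19:00.
Nadia ∩ Vera ∩ Freya ∩ Clara ∩ Emeka: 14:30-14:45, 18:00-19:00.
Nadia ∩ Vera ∩ Freya ∩ Clara ∩ Emeka ∩ Ugo: 14:30-14:45, 18:30-19:00.
Those are the intersection windows.
Summing the common windows: 15 + 30 = 45 minutes.

45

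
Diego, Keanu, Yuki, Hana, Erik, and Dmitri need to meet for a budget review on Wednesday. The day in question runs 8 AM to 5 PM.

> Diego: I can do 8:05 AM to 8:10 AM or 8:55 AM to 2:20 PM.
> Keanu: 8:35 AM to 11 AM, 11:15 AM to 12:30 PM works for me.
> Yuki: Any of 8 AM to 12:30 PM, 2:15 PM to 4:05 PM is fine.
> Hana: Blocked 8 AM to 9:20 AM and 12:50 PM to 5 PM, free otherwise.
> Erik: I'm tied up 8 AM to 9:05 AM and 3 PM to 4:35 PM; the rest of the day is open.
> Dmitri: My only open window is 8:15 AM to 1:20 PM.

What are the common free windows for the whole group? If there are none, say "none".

09:20-11:00, 11:15-12:30

Diego free: 08:05-08:10, 08:55-14:20.
Keanu free: 08:35-11:00, 11:15-12:30.
Yuki free: 08:00-12:30, 14:15-16:05.
Hana free: 09:20-12:50 (invert busy blocks within the working day).
Erik free: 09:05-15:00, 16:35-17:00 (invert busy blocks within the working day).
Dmitri free: 08:15-13:20.
Diego ∩ Keanu: 08:55-11:00, 11:15-12:30.
Diego ∩ Keanu ∩ Yuki: 08:55-11:00, 11:15-12:30.
Diego ∩ Keanu ∩ Yuki ∩ Hana: 09:20-11:00, 11:15-12:30.
Diego ∩ Keanu ∩ Yuki ∩ Hana ∩ Erik: 09:20-11:00, 11:15-12:30.
Diego ∩ Keanu ∩ Yuki ∩ Hana ∩ Erik ∩ Dmitri: 09:20-11:00, 11:15-12:30.
Those are the intersection windows.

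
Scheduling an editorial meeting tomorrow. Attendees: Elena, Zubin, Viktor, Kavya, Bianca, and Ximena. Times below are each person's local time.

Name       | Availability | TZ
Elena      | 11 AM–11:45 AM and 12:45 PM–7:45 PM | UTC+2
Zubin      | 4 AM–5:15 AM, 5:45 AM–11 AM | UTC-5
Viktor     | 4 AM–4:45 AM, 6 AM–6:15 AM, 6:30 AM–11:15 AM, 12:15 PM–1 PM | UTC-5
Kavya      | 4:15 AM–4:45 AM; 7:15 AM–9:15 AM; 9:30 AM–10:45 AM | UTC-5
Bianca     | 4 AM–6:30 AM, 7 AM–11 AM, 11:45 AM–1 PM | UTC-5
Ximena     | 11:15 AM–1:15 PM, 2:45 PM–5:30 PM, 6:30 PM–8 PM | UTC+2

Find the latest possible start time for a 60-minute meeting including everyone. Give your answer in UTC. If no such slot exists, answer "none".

Elena in UTC: 09:00-09:45, 10:45-17:45 (subtract 2h to convert from UTC+2).
Zubin in UTC: 09:00-10:15, 10:45-16:00 (add 5h to convert from UTC-5).
Viktor in UTC: 09:00-09:45, 11:00-11:15, 11:30-16:15, 17:15-18:00 (add 5h to convert from UTC-5).
Kavya in UTC: 09:15-09:45, 12:15-14:15, 14:30-15:45 (add 5h to convert from UTC-5).
Bianca in UTC: 09:00-11:30, 12:00-16:00, 16:45-18:00 (add 5h to convert from UTC-5).
Ximena in UTC: 09:15-11:15, 12:45-15:30, 16:30-18:00 (subtract 2h to convert from UTC+2).
Elena ∩ Zubin: 09:00-09:45, 10:45-16:00.
Elena ∩ Zubin ∩ Viktor: 09:00-09:45, 11:00-11:15, 11:30-16:00.
Elena ∩ Zubin ∩ Viktor ∩ Kavya: 09:15-09:45, 12:15-14:15, 14:30-15:45.
Elena ∩ Zubin ∩ Viktor ∩ Kavya ∩ Bianca: 09:15-09:45, 12:15-14:15, 14:30-15:45.
Elena ∩ Zubin ∩ Viktor ∩ Kavya ∩ Bianca ∩ Ximena: 09:15-09:45, 12:45-14:15, 14:30-15:30.
So the common availability across everyone is 09:15-09:45, 12:45-14:15, 14:30-15:30.
The last common window of at least 60 minutes is 14:30-15:30; a 60-minute meeting can start as late as 14:30 and still end by 15:30.

14:30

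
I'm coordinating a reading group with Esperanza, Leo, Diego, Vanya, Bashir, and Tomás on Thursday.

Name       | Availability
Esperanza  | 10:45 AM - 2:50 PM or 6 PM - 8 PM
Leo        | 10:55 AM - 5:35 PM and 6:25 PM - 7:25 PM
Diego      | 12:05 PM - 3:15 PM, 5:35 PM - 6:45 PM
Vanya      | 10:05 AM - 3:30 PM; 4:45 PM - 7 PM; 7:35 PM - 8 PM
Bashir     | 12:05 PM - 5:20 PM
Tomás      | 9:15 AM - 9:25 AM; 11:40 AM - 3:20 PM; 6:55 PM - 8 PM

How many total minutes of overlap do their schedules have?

165

Esperanza ∩ Leo: 10:55-14:50, 18:25-19:25.
Esperanza ∩ Leo ∩ Diego: 12:05-14:50, 18:25-18:45.
Esperanza ∩ Leo ∩ Diego ∩ Vanya: 12:05-14:50, 18:25-18:45.
Esperanza ∩ Leo ∩ Diego ∩ Vanya ∩ Bashir: 12:05-14:50.
Esperanza ∩ Leo ∩ Diego ∩ Vanya ∩ Bashir ∩ Tomás: 12:05-14:50.
Those are the intersection windows.
That's a single block of 165 minutes.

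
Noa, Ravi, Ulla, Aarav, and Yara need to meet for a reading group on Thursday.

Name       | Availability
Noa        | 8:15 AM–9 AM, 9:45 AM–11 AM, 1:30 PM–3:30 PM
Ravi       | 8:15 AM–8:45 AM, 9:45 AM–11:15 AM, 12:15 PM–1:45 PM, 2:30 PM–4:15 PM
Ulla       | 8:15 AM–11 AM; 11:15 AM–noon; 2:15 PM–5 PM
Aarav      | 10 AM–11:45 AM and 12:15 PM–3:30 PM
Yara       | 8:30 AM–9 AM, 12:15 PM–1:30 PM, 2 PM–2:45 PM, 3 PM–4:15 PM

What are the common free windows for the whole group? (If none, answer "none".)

Noa ∩ Ravi: 08:15-08:45, 09:45-11:00, 13:30-13:45, 14:30-15:30.
Noa ∩ Ravi ∩ Ulla: 08:15-08:45, 09:45-11:00, 14:30-15:30.
Noa ∩ Ravi ∩ Ulla ∩ Aarav: 10:00-11:00, 14:30-15:30.
Noa ∩ Ravi ∩ Ulla ∩ Aarav ∩ Yara: 14:30-14:45, 15:00-15:30.

14:30-14:45, 15:00-15:30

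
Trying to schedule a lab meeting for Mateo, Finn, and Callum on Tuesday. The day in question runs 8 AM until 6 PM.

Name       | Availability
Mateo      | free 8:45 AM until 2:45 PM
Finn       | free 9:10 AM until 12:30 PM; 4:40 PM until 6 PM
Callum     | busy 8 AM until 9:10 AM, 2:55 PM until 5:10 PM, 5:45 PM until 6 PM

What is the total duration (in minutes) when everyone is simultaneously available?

200

Mateo free: 08:45-14:45.
Finn free: 09:10-12:30, 16:40-18:00.
Callum free: 09:10-14:55, 17:10-17:45 (invert busy blocks within the working day).
Mateo ∩ Finn: 09:10-12:30.
Mateo ∩ Finn ∩ Callum: 09:10-12:30.
That's a single block of 200 minutes.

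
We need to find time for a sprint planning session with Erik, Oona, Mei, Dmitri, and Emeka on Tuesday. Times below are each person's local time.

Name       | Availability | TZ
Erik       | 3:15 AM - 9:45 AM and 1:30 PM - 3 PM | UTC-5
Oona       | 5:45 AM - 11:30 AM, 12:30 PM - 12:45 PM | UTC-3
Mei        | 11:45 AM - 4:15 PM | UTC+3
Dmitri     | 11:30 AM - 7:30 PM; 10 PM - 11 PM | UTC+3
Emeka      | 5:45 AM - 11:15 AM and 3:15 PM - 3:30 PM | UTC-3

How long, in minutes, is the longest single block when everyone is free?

270

Erik in UTC: 08:15-14:45, 18:30-20:00 (add 5h to convert from UTC-5).
Oona in UTC: 08:45-14:30, 15:30-15:45 (add 3h to convert from UTC-3).
Mei in UTC: 08:45-13:15 (subtract 3h to convert from UTC+3).
Dmitri in UTC: 08:30-16:30, 19:00-20:00 (subtract 3h to convert from UTC+3).
Emeka in UTC: 08:45-14:15, 18:15-18:30 (add 3h to convert from UTC-3).
Erik ∩ Oona: 08:45-14:30.
Erik ∩ Oona ∩ Mei: 08:45-13:15.
Erik ∩ Oona ∩ Mei ∩ Dmitri: 08:45-13:15.
Erik ∩ Oona ∩ Mei ∩ Dmitri ∩ Emeka: 08:45-13:15.
The longest is 08:45-13:15 at 270 minutes.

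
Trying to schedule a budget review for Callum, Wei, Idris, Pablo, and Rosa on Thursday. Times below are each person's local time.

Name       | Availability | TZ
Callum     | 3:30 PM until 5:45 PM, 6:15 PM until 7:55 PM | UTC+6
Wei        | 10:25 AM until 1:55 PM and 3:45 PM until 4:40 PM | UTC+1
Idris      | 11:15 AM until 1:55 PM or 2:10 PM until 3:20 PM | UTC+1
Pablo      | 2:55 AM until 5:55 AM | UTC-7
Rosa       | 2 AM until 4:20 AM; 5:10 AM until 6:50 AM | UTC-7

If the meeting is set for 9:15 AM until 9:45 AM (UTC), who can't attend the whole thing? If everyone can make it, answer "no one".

Callum, Idris, Pablo, Wei

Callum in UTC: 09:30-11:45, 12:15-13:55 (subtract 6h to convert from UTC+6).
Wei in UTC: 09:25-12:55, 14:45-15:40 (subtract 1h to convert from UTC+1).
Idris in UTC: 10:15-12:55, 13:10-14:20 (subtract 1h to convert from UTC+1).
Pablo in UTC: 09:55-12:55 (add 7h to convert from UTC-7).
Rosa in UTC: 09:00-11:20, 12:10-13:50 (add 7h to convert from UTC-7).
Callum: not fully free for 09:15-09:45. Wei: not fully free for 09:15-09:45. Idris: not fully free for 09:15-09:45. Pablo: not fully free for 09:15-09:45. Rosa: free for 09:15-09:45.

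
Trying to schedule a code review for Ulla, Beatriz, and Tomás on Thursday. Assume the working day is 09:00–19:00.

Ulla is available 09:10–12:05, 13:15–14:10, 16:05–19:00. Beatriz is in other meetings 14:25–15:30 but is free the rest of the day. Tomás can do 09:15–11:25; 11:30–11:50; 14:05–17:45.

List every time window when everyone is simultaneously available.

Ulla free: 09:10-12:05, 13:15-14:10, 16:05-19:00.
Beatriz free: 09:00-14:25, 15:30-19:00 (invert busy blocks within the working day).
Tomás free: 09:15-11:25, 11:30-11:50, 14:05-17:45.
Ulla ∩ Beatriz: 09:10-12:05, 13:15-14:10, 16:05-19:00.
Ulla ∩ Beatriz ∩ Tomás: 09:15-11:25, 11:30-11:50, 14:05-14:10, 16:05-17:45.

09:15-11:25, 11:30-11:50, 14:05-14:10, 16:05-17:45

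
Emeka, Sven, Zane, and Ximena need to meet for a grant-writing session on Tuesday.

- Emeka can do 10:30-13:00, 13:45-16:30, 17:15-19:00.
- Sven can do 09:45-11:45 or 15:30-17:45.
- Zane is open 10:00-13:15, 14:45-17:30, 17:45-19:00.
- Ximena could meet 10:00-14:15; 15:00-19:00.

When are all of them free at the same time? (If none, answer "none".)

10:30-11:45, 15:30-16:30, 17:15-17:30

Emeka ∩ Sven: 10:30-11:45, 15:30-16:30, 17:15-17:45.
Emeka ∩ Sven ∩ Zane: 10:30-11:45, 15:30-16:30, 17:15-17:30.
Emeka ∩ Sven ∩ Zane ∩ Ximena: 10:30-11:45, 15:30-16:30, 17:15-17:30.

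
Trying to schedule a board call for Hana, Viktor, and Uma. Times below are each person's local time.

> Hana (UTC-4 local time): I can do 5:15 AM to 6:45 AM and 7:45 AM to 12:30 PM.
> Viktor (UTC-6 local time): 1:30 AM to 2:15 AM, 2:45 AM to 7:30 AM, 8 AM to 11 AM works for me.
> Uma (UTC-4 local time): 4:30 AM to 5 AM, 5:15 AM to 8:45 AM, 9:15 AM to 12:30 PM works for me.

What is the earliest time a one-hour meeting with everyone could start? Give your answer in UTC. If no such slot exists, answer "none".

09:15

Hana in UTC: 09:15-10:45, 11:45-16:30 (add 4h to convert from UTC-4).
Viktor in UTC: 07:30-08:15, 08:45-13:30, 14:00-17:00 (add 6h to convert from UTC-6).
Uma in UTC: 08:30-09:00, 09:15-12:45, 13:15-16:30 (add 4h to convert from UTC-4).
Hana ∩ Viktor: 09:15-10:45, 11:45-13:30, 14:00-16:30.
Hana ∩ Viktor ∩ Uma: 09:15-10:45, 11:45-12:45, 13:15-13:30, 14:00-16:30.
So the common availability across everyone is 09:15-10:45, 11:45-12:45, 13:15-13:30, 14:00-16:30.
The first common window of at least 60 minutes is 09:15-10:45, so the earliest start is 09:15.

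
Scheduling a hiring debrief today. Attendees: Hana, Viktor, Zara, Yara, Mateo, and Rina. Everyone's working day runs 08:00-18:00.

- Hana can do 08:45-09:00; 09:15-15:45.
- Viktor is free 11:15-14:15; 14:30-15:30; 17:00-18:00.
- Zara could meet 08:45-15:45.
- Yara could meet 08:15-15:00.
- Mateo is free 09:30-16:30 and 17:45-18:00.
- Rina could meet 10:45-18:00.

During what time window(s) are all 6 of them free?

11:15-14:15, 14:30-15:00

Hana ∩ Viktor: 11:15-14:15, 14:30-15:30.
Hana ∩ Viktor ∩ Zara: 11:15-14:15, 14:30-15:30.
Hana ∩ Viktor ∩ Zara ∩ Yara: 11:15-14:15, 14:30-15:00.
Hana ∩ Viktor ∩ Zara ∩ Yara ∩ Mateo: 11:15-14:15, 14:30-15:00.
Hana ∩ Viktor ∩ Zara ∩ Yara ∩ Mateo ∩ Rina: 11:15-14:15, 14:30-15:00.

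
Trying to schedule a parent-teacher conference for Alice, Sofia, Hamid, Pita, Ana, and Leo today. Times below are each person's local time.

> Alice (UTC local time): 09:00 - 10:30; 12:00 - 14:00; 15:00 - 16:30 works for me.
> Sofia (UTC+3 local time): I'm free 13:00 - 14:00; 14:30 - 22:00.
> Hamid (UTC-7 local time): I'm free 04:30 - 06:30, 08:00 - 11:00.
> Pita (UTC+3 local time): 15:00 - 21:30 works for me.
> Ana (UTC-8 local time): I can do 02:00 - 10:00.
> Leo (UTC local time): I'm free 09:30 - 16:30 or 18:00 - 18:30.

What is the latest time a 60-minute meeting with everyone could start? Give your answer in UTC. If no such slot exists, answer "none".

Alice in UTC: 09:00-10:30, 12:00-14:00, 15:00-16:30.
Sofia in UTC: 10:00-11:00, 11:30-19:00 (subtract 3h to convert from UTC+3).
Hamid in UTC: 11:30-13:30, 15:00-18:00 (add 7h to convert from UTC-7).
Pita in UTC: 12:00-18:30 (subtract 3h to convert from UTC+3).
Ana in UTC: 10:00-18:00 (add 8h to convert from UTC-8).
Leo in UTC: 09:30-16:30, 18:00-18:30.
Alice ∩ Sofia: 10:00-10:30, 12:00-14:00, 15:00-16:30.
Alice ∩ Sofia ∩ Hamid: 12:00-13:30, 15:00-16:30.
Alice ∩ Sofia ∩ Hamid ∩ Pita: 12:00-13:30, 15:00-16:30.
Alice ∩ Sofia ∩ Hamid ∩ Pita ∩ Ana: 12:00-13:30, 15:00-16:30.
Alice ∩ Sofia ∩ Hamid ∩ Pita ∩ Ana ∩ Leo: 12:00-13:30, 15:00-16:30.
The last common window of at least 60 minutes is 15:00-16:30; a 60-minute meeting can start as late as 15:30 and still end by 16:30.

15:30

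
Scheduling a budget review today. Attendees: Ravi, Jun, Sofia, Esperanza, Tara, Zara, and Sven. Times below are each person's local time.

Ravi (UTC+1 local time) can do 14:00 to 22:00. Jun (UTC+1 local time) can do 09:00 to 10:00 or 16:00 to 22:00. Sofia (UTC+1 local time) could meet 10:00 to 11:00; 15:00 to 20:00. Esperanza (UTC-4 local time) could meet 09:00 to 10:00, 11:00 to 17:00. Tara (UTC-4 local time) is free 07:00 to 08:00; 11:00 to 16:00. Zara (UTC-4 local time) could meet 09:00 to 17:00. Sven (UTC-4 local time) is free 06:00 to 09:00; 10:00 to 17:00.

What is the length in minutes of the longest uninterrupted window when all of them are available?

Ravi in UTC: 13:00-21:00 (subtract 1h to convert from UTC+1).
Jun in UTC: 08:00-09:00, 15:00-21:00 (subtract 1h to convert from UTC+1).
Sofia in UTC: 09:00-10:00, 14:00-19:00 (subtract 1h to convert from UTC+1).
Esperanza in UTC: 13:00-14:00, 15:00-21:00 (add 4h to convert from UTC-4).
Tara in UTC: 11:00-12:00, 15:00-20:00 (add 4h to convert from UTC-4).
Zara in UTC: 13:00-21:00 (add 4h to convert from UTC-4).
Sven in UTC: 10:00-13:00, 14:00-21:00 (add 4h to convert from UTC-4).
Ravi ∩ Jun: 15:00-21:00.
Ravi ∩ Jun ∩ Sofia: 15:00-19:00.
Ravi ∩ Jun ∩ Sofia ∩ Esperanza: 15:00-19:00.
Ravi ∩ Jun ∩ Sofia ∩ Esperanza ∩ Tara: 15:00-19:00.
Ravi ∩ Jun ∩ Sofia ∩ Esperanza ∩ Tara ∩ Zara: 15:00-19:00.
Ravi ∩ Jun ∩ Sofia ∩ Esperanza ∩ Tara ∩ Zara ∩ Sven: 15:00-19:00.
Those are the intersection windows.
The longest is 15:00-19:00 at 240 minutes.

240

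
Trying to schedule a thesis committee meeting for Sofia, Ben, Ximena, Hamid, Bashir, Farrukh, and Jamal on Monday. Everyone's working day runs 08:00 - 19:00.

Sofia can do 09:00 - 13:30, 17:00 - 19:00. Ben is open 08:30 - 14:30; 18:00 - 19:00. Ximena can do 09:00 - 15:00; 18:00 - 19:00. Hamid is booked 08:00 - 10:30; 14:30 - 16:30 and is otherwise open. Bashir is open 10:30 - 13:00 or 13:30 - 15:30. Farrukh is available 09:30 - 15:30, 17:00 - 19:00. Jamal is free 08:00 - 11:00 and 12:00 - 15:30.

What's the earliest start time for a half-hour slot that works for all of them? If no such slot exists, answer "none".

10:30

Sofia free: 09:00-13:30, 17:00-19:00.
Ben free: 08:30-14:30, 18:00-19:00.
Ximena free: 09:00-15:00, 18:00-19:00.
Hamid free: 10:30-14:30, 16:30-19:00 (invert busy blocks within the working day).
Bashir free: 10:30-13:00, 13:30-15:30.
Farrukh free: 09:30-15:30, 17:00-19:00.
Jamal free: 08:00-11:00, 12:00-15:30.
Sofia ∩ Ben: 09:00-13:30, 18:00-19:00.
Sofia ∩ Ben ∩ Ximena: 09:00-13:30, 18:00-19:00.
Sofia ∩ Ben ∩ Ximena ∩ Hamid: 10:30-13:30, 18:00-19:00.
Sofia ∩ Ben ∩ Ximena ∩ Hamid ∩ Bashir: 10:30-13:00.
Sofia ∩ Ben ∩ Ximena ∩ Hamid ∩ Bashir ∩ Farrukh: 10:30-13:00.
Sofia ∩ Ben ∩ Ximena ∩ Hamid ∩ Bashir ∩ Farrukh ∩ Jamal: 10:30-11:00, 12:00-13:00.
The first common window of at least 30 minutes is 10:30-11:00, so the earliest start is 10:30.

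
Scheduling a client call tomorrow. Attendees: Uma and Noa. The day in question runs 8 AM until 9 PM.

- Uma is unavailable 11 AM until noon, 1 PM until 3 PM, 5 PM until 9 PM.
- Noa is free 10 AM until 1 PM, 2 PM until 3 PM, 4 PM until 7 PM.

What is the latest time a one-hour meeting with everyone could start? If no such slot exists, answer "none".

16:00

Uma free: 08:00-11:00, 12:00-13:00, 15:00-17:00 (invert busy blocks within the working day).
Noa free: 10:00-13:00, 14:00-15:00, 16:00-19:00.
Uma ∩ Noa: 10:00-11:00, 12:00-13:00, 16:00-17:00.
The last common window of at least 60 minutes is 16:00-17:00; a 60-minute meeting can start as late as 16:00 and still end by 17:00.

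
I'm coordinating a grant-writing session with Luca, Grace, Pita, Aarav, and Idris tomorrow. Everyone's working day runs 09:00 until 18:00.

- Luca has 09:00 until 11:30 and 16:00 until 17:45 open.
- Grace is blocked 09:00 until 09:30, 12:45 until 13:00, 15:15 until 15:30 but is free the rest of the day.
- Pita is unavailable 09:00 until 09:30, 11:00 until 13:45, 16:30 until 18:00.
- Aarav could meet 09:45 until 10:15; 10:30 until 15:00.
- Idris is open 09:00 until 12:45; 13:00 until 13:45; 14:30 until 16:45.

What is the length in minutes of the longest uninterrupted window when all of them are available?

Luca free: 09:00-11:30, 16:00-17:45.
Grace free: 09:30-12:45, 13:00-15:15, 15:30-18:00 (invert busy blocks within the working day).
Pita free: 09:30-11:00, 13:45-16:30 (invert busy blocks within the working day).
Aarav free: 09:45-10:15, 10:30-15:00.
Idris free: 09:00-12:45, 13:00-13:45, 14:30-16:45.
Luca ∩ Grace: 09:30-11:30, 16:00-17:45.
Luca ∩ Grace ∩ Pita: 09:30-11:00, 16:00-16:30.
Luca ∩ Grace ∩ Pita ∩ Aarav: 09:45-10:15, 10:30-11:00.
Luca ∩ Grace ∩ Pita ∩ Aarav ∩ Idris: 09:45-10:15, 10:30-11:00.
The longest is 09:45-10:15 at 30 minutes.

30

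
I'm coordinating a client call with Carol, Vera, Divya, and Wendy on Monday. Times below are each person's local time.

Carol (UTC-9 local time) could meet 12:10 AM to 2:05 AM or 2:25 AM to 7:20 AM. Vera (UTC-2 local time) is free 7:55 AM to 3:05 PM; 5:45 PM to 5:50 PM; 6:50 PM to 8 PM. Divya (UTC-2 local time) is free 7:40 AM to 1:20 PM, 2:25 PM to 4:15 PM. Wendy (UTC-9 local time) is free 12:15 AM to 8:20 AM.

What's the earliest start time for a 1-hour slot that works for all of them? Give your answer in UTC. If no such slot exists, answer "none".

Carol in UTC: 09:10-11:05, 11:25-16:20 (add 9h to convert from UTC-9).
Vera in UTC: 09:55-17:05, 19:45-19:50, 20:50-22:00 (add 2h to convert from UTC-2).
Divya in UTC: 09:40-15:20, 16:25-18:15 (add 2h to convert from UTC-2).
Wendy in UTC: 09:15-17:20 (add 9h to convert from UTC-9).
Carol ∩ Vera: 09:55-11:05, 11:25-16:20.
Carol ∩ Vera ∩ Divya: 09:55-11:05, 11:25-15:20.
Carol ∩ Vera ∩ Divya ∩ Wendy: 09:55-11:05, 11:25-15:20.
Those are the intersection windows.
The first common window of at least 60 minutes is 09:55-11:05, so the earliest start is 09:55.

09:55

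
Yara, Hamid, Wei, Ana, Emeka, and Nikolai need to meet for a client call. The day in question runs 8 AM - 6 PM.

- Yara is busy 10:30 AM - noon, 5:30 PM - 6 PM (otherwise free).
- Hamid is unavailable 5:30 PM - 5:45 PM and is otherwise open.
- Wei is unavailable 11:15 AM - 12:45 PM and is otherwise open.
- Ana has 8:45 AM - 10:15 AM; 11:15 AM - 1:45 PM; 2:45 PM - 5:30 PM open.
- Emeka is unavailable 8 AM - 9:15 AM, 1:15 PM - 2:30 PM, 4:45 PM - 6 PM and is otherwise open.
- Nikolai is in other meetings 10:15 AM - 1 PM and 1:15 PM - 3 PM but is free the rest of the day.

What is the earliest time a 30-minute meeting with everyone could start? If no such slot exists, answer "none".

09:15

Yara free: 08:00-10:30, 12:00-17:30 (invert busy blocks within the working day).
Hamid free: 08:00-17:30, 17:45-18:00 (invert busy blocks within the working day).
Wei free: 08:00-11:15, 12:45-18:00 (invert busy blocks within the working day).
Ana free: 08:45-10:15, 11:15-13:45, 14:45-17:30.
Emeka free: 09:15-13:15, 14:30-16:45 (invert busy blocks within the working day).
Nikolai free: 08:00-10:15, 13:00-13:15, 15:00-18:00 (invert busy blocks within the working day).
Yara ∩ Hamid: 08:00-10:30, 12:00-17:30.
Yara ∩ Hamid ∩ Wei: 08:00-10:30, 12:45-17:30.
Yara ∩ Hamid ∩ Wei ∩ Ana: 08:45-10:15, 12:45-13:45, 14:45-17:30.
Yara ∩ Hamid ∩ Wei ∩ Ana ∩ Emeka: 09:15-10:15, 12:45-13:15, 14:45-16:45.
Yara ∩ Hamid ∩ Wei ∩ Ana ∩ Emeka ∩ Nikolai: 09:15-10:15, 13:00-13:15, 15:00-16:45.
So the common availability across everyone is 09:15-10:15, 13:00-13:15, 15:00-16:45.
The first common window of at least 30 minutes is 09:15-10:15, so the earliest start is 09:15.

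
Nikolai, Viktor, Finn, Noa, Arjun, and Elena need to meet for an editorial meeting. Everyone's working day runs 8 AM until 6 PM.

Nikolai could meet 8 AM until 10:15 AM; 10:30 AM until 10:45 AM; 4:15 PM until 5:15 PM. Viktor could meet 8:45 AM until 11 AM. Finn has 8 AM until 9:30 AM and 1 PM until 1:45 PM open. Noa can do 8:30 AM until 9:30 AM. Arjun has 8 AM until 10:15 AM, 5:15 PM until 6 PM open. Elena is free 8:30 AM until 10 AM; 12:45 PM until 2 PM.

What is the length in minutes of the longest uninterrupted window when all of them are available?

45

Nikolai ∩ Viktor: 08:45-10:15, 10:30-10:45.
Nikolai ∩ Viktor ∩ Finn: 08:45-09:30.
Nikolai ∩ Viktor ∩ Finn ∩ Noa: 08:45-09:30.
Nikolai ∩ Viktor ∩ Finn ∩ Noa ∩ Arjun: 08:45-09:30.
Nikolai ∩ Viktor ∩ Finn ∩ Noa ∩ Arjun ∩ Elena: 08:45-09:30.
So the common availability across everyone is 08:45-09:30.
The longest is 08:45-09:30 at 45 minutes.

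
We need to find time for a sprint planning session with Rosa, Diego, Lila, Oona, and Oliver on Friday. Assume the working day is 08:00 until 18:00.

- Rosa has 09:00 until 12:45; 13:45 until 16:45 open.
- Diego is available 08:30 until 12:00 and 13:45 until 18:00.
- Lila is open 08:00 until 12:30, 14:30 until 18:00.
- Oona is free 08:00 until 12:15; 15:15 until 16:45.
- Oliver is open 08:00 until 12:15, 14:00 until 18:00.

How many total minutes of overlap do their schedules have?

Rosa ∩ Diego: 09:00-12:00, 13:45-16:45.
Rosa ∩ Diego ∩ Lila: 09:00-12:00, 14:30-16:45.
Rosa ∩ Diego ∩ Lila ∩ Oona: 09:00-12:00, 15:15-16:45.
Rosa ∩ Diego ∩ Lila ∩ Oona ∩ Oliver: 09:00-12:00, 15:15-16:45.
So the common availability across everyone is 09:00-12:00, 15:15-16:45.
Summing the common windows: 180 + 90 = 270 minutes.

270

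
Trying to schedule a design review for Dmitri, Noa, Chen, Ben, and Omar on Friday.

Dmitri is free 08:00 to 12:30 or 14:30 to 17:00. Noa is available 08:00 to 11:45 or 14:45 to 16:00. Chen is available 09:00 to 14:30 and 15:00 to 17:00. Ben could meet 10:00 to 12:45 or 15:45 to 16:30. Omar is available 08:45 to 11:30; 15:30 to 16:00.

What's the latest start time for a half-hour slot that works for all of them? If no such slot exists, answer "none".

Dmitri ∩ Noa: 08:00-11:45, 14:45-16:00.
Dmitri ∩ Noa ∩ Chen: 09:00-11:45, 15:00-16:00.
Dmitri ∩ Noa ∩ Chen ∩ Ben: 10:00-11:45, 15:45-16:00.
Dmitri ∩ Noa ∩ Chen ∩ Ben ∩ Omar: 10:00-11:30, 15:45-16:00.
The last common window of at least 30 minutes is 10:00-11:30; a 30-minute meeting can start as late as 11:00 and still end by 11:30.

11:00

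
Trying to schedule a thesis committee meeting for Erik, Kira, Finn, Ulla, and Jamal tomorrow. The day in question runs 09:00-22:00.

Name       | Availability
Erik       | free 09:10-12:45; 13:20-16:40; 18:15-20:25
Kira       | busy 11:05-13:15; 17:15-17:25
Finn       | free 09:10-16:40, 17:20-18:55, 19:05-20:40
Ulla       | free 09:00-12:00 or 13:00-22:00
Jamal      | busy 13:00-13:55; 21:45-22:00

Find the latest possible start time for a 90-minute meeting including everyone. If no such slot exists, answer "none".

Erik free: 09:10-12:45, 13:20-16:40, 18:15-20:25.
Kira free: 09:00-11:05, 13:15-17:15, 17:25-22:00 (invert busy blocks within the working day).
Finn free: 09:10-16:40, 17:20-18:55, 19:05-20:40.
Ulla free: 09:00-12:00, 13:00-22:00.
Jamal free: 09:00-13:00, 13:55-21:45 (invert busy blocks within the working day).
Erik ∩ Kira: 09:10-11:05, 13:20-16:40, 18:15-20:25.
Erik ∩ Kira ∩ Finn: 09:10-11:05, 13:20-16:40, 18:15-18:55, 19:05-20:25.
Erik ∩ Kira ∩ Finn ∩ Ulla: 09:10-11:05, 13:20-16:40, 18:15-18:55, 19:05-20:25.
Erik ∩ Kira ∩ Finn ∩ Ulla ∩ Jamal: 09:10-11:05, 13:55-16:40, 18:15-18:55, 19:05-20:25.
Those are the intersection windows.
The last common window of at least 90 minutes is 13:55-16:40; a 90-minute meeting can start as late as 15:10 and still end by 16:40.

15:10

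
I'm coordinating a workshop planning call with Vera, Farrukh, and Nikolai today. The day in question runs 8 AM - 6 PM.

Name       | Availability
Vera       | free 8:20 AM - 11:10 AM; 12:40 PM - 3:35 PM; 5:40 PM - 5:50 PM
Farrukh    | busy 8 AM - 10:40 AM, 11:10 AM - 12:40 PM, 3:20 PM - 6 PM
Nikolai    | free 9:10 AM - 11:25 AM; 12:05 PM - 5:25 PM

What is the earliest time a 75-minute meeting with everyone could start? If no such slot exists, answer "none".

Vera free: 08:20-11:10, 12:40-15:35, 17:40-17:50.
Farrukh free: 10:40-11:10, 12:40-15:20 (invert busy blocks within the working day).
Nikolai free: 09:10-11:25, 12:05-17:25.
Vera ∩ Farrukh: 10:40-11:10, 12:40-15:20.
Vera ∩ Farrukh ∩ Nikolai: 10:40-11:10, 12:40-15:20.
The first common window of at least 75 minutes is 12:40-15:20, so the earliest start is 12:40.

12:40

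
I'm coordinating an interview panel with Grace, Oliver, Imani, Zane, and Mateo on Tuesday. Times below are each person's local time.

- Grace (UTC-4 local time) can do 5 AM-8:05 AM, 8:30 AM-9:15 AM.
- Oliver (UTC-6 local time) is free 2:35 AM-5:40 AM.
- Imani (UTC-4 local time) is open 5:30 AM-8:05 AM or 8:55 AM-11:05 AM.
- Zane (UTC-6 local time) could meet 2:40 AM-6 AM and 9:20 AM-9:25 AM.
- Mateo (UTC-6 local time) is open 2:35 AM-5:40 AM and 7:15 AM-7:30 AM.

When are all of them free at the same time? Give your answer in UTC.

09:30-11:40

Grace in UTC: 09:00-12:05, 12:30-13:15 (add 4h to convert from UTC-4).
Oliver in UTC: 08:35-11:40 (add 6h to convert from UTC-6).
Imani in UTC: 09:30-12:05, 12:55-15:05 (add 4h to convert from UTC-4).
Zane in UTC: 08:40-12:00, 15:20-15:25 (add 6h to convert from UTC-6).
Mateo in UTC: 08:35-11:40, 13:15-13:30 (add 6h to convert from UTC-6).
Grace ∩ Oliver: 09:00-11:40.
Grace ∩ Oliver ∩ Imani: 09:30-11:40.
Grace ∩ Oliver ∩ Imani ∩ Zane: 09:30-11:40.
Grace ∩ Oliver ∩ Imani ∩ Zane ∩ Mateo: 09:30-11:40.
Those are the intersection windows.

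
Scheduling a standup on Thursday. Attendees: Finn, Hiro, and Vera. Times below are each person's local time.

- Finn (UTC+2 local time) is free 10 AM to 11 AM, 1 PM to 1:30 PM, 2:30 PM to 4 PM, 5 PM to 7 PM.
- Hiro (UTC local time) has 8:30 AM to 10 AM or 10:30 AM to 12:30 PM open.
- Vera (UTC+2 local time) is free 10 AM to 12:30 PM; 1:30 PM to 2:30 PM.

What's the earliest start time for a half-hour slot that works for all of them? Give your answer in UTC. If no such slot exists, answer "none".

Finn in UTC: 08:00-09:00, 11:00-11:30, 12:30-14:00, 15:00-17:00 (subtract 2h to convert from UTC+2).
Hiro in UTC: 08:30-10:00, 10:30-12:30.
Vera in UTC: 08:00-10:30, 11:30-12:30 (subtract 2h to convert from UTC+2).
Finn ∩ Hiro: 08:30-09:00, 11:00-11:30.
Finn ∩ Hiro ∩ Vera: 08:30-09:00.
The first common window of at least 30 minutes is 08:30-09:00, so the earliest start is 08:30.

08:30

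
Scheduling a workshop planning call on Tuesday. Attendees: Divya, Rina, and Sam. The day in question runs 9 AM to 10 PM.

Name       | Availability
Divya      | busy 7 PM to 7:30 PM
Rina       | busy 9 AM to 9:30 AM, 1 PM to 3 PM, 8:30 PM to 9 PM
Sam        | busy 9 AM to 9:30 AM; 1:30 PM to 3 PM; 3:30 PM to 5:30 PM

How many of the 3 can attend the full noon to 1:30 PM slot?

Divya free: 09:00-19:00, 19:30-22:00 (invert busy blocks within the working day).
Rina free: 09:30-13:00, 15:00-20:30, 21:00-22:00 (invert busy blocks within the working day).
Sam free: 09:30-13:30, 15:00-15:30, 17:30-22:00 (invert busy blocks within the working day).
Divya and Sam can make the full 12:00-13:30 slot — that's 2.

2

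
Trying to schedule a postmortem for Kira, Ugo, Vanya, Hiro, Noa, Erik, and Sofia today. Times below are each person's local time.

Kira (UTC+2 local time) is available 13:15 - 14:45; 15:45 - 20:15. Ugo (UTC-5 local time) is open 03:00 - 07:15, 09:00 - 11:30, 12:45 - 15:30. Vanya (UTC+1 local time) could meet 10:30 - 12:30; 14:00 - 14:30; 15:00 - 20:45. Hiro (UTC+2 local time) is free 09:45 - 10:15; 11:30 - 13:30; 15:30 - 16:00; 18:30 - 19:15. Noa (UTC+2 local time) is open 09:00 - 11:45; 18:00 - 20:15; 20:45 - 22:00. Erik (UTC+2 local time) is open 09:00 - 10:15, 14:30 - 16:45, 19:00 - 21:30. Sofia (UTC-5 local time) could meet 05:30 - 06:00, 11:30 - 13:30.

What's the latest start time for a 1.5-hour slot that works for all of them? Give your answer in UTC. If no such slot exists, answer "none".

none

Kira in UTC: 11:15-12:45, 13:45-18:15 (subtract 2h to convert from UTC+2).
Ugo in UTC: 08:00-12:15, 14:00-16:30, 17:45-20:30 (add 5h to convert from UTC-5).
Vanya in UTC: 09:30-11:30, 13:00-13:30, 14:00-19:45 (subtract 1h to convert from UTC+1).
Hiro in UTC: 07:45-08:15, 09:30-11:30, 13:30-14:00, 16:30-17:15 (subtract 2h to convert from UTC+2).
Noa in UTC: 07:00-09:45, 16:00-18:15, 18:45-20:00 (subtract 2h to convert from UTC+2).
Erik in UTC: 07:00-08:15, 12:30-14:45, 17:00-19:30 (subtract 2h to convert from UTC+2).
Sofia in UTC: 10:30-11:00, 16:30-18:30 (add 5h to convert from UTC-5).
Kira ∩ Ugo: 11:15-12:15, 14:00-16:30, 17:45-18:15.
Kira ∩ Ugo ∩ Vanya: 11:15-11:30, 14:00-16:30, 17:45-18:15.
Kira ∩ Ugo ∩ Vanya ∩ Hiro: 11:15-11:30.
Kira ∩ Ugo ∩ Vanya ∩ Hiro ∩ Noa: ∅.
Kira ∩ Ugo ∩ Vanya ∩ Hiro ∩ Noa ∩ Erik: ∅.
Kira ∩ Ugo ∩ Vanya ∩ Hiro ∩ Noa ∩ Erik ∩ Sofia: ∅.
There is no time when everyone is free.
No common window is at least 90 minutes long.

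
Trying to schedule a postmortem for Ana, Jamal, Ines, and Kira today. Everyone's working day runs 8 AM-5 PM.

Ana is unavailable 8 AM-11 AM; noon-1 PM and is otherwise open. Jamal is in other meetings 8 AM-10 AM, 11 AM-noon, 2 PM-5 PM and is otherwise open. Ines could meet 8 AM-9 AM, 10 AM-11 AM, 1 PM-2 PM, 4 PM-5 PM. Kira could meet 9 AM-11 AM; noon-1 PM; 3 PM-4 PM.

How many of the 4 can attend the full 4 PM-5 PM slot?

Ana free: 11:00-12:00, 13:00-17:00 (invert busy blocks within the working day).
Jamal free: 10:00-11:00, 12:00-14:00 (invert busy blocks within the working day).
Ines free: 08:00-09:00, 10:00-11:00, 13:00-14:00, 16:00-17:00.
Kira free: 09:00-11:00, 12:00-13:00, 15:00-16:00.
Ana and Ines can make the full 16:00-17:00 slot — that's 2.

2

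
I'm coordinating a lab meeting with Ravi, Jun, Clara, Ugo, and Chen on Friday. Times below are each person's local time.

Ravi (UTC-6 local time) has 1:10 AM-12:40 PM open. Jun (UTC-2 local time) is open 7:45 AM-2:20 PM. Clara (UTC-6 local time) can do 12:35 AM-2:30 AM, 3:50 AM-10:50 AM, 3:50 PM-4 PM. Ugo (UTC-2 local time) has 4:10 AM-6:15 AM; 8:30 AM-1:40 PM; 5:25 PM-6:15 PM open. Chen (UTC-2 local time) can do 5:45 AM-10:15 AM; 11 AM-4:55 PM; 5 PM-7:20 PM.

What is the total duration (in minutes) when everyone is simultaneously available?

Ravi in UTC: 07:10-18:40 (add 6h to convert from UTC-6).
Jun in UTC: 09:45-16:20 (add 2h to convert from UTC-2).
Clara in UTC: 06:35-08:30, 09:50-16:50, 21:50-22:00 (add 6h to convert from UTC-6).
Ugo in UTC: 06:10-08:15, 10:30-15:40, 19:25-20:15 (add 2h to convert from UTC-2).
Chen in UTC: 07:45-12:15, 13:00-18:55, 19:00-21:20 (add 2h to convert from UTC-2).
Ravi ∩ Jun: 09:45-16:20.
Ravi ∩ Jun ∩ Clara: 09:50-16:20.
Ravi ∩ Jun ∩ Clara ∩ Ugo: 10:30-15:40.
Ravi ∩ Jun ∩ Clara ∩ Ugo ∩ Chen: 10:30-12:15, 13:00-15:40.
Summing the common windows: 105 + 160 = 265 minutes.

265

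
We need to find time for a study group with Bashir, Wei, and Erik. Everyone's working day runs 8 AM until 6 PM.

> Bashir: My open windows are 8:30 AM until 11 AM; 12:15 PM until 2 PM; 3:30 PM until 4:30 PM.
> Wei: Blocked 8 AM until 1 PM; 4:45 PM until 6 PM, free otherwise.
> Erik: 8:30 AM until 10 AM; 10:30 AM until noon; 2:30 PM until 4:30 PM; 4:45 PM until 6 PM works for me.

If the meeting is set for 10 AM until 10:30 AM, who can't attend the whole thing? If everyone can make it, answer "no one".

Bashir free: 08:30-11:00, 12:15-14:00, 15:30-16:30.
Wei free: 13:00-16:45 (invert busy blocks within the working day).
Erik free: 08:30-10:00, 10:30-12:00, 14:30-16:30, 16:45-18:00.
Bashir: free for 10:00-10:30. Wei: not fully free for 10:00-10:30. Erik: not fully free for 10:00-10:30.

Erik, Wei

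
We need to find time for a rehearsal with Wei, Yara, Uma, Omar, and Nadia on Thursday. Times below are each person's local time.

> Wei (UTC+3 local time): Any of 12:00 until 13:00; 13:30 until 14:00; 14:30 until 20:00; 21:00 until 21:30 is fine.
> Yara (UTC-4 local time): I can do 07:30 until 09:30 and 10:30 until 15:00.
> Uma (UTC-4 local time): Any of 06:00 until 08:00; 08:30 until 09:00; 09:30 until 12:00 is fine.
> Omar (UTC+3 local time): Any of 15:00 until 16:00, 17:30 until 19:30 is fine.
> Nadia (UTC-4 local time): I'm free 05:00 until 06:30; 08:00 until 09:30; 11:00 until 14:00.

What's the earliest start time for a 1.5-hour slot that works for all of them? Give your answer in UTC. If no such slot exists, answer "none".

none

Wei in UTC: 09:00-10:00, 10:30-11:00, 11:30-17:00, 18:00-18:30 (subtract 3h to convert from UTC+3).
Yara in UTC: 11:30-13:30, 14:30-19:00 (add 4h to convert from UTC-4).
Uma in UTC: 10:00-12:00, 12:30-13:00, 13:30-16:00 (add 4h to convert from UTC-4).
Omar in UTC: 12:00-13:00, 14:30-16:30 (subtract 3h to convert from UTC+3).
Nadia in UTC: 09:00-10:30, 12:00-13:30, 15:00-18:00 (add 4h to convert from UTC-4).
Wei ∩ Yara: 11:30-13:30, 14:30-17:00, 18:00-18:30.
Wei ∩ Yara ∩ Uma: 11:30-12:00, 12:30-13:00, 14:30-16:00.
Wei ∩ Yara ∩ Uma ∩ Omar: 12:30-13:00, 14:30-16:00.
Wei ∩ Yara ∩ Uma ∩ Omar ∩ Nadia: 12:30-13:00, 15:00-16:00.
So the common availability across everyone is 12:30-13:00, 15:00-16:00.
No common window is at least 90 minutes long.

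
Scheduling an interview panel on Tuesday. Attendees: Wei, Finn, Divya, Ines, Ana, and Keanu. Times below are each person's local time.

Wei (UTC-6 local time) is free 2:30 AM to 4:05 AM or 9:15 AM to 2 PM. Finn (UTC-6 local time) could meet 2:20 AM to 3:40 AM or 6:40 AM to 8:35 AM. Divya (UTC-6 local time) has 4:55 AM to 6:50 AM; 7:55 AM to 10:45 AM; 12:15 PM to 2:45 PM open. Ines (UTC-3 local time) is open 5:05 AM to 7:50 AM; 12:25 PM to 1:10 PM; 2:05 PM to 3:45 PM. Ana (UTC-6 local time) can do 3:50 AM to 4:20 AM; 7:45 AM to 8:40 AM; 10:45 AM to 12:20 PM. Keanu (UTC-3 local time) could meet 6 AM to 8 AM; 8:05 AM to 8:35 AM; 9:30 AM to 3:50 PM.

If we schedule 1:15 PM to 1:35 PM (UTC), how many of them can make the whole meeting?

Wei in UTC: 08:30-10:05, 15:15-20:00 (add 6h to convert from UTC-6).
Finn in UTC: 08:20-09:40, 12:40-14:35 (add 6h to convert from UTC-6).
Divya in UTC: 10:55-12:50, 13:55-16:45, 18:15-20:45 (add 6h to convert from UTC-6).
Ines in UTC: 08:05-10:50, 15:25-16:10, 17:05-18:45 (add 3h to convert from UTC-3).
Ana in UTC: 09:50-10:20, 13:45-14:40, 16:45-18:20 (add 6h to convert from UTC-6).
Keanu in UTC: 09:00-11:00, 11:05-11:35, 12:30-18:50 (add 3h to convert from UTC-3).
Finn and Keanu can make the full 13:15-13:35 slot — that's 2.

2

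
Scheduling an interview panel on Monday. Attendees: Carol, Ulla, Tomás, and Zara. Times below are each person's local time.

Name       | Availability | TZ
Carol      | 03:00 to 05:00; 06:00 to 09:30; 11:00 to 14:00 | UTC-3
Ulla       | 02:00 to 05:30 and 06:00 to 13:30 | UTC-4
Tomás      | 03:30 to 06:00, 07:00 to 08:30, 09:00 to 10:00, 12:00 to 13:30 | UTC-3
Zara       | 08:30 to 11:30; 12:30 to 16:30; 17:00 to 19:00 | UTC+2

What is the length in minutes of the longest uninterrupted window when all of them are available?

90

Carol in UTC: 06:00-08:00, 09:00-12:30, 14:00-17:00 (add 3h to convert from UTC-3).
Ulla in UTC: 06:00-09:30, 10:00-17:30 (add 4h to convert from UTC-4).
Tomás in UTC: 06:30-09:00, 10:00-11:30, 12:00-13:00, 15:00-16:30 (add 3h to convert from UTC-3).
Zara in UTC: 06:30-09:30, 10:30-14:30, 15:00-17:00 (subtract 2h to convert from UTC+2).
Carol ∩ Ulla: 06:00-08:00, 09:00-09:30, 10:00-12:30, 14:00-17:00.
Carol ∩ Ulla ∩ Tomás: 06:30-08:00, 10:00-11:30, 12:00-12:30, 15:00-16:30.
Carol ∩ Ulla ∩ Tomás ∩ Zara: 06:30-08:00, 10:30-11:30, 12:00-12:30, 15:00-16:30.
So the common availability across everyone is 06:30-08:00, 10:30-11:30, 12:00-12:30, 15:00-16:30.
The longest is 06:30-08:00 at 90 minutes.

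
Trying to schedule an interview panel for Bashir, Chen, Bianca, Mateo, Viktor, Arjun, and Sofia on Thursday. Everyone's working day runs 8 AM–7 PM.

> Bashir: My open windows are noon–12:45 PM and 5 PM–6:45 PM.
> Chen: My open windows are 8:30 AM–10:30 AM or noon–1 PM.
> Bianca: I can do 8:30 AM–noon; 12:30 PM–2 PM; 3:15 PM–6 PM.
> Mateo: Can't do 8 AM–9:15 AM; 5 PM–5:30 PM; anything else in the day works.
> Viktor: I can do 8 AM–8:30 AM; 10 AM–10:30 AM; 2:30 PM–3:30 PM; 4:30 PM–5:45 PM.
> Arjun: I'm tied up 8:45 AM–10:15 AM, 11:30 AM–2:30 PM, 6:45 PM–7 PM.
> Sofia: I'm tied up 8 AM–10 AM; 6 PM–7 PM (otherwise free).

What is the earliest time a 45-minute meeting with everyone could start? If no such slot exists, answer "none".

Bashir free: 12:00-12:45, 17:00-18:45.
Chen free: 08:30-10:30, 12:00-13:00.
Bianca free: 08:30-12:00, 12:30-14:00, 15:15-18:00.
Mateo free: 09:15-17:00, 17:30-19:00 (invert busy blocks within the working day).
Viktor free: 08:00-08:30, 10:00-10:30, 14:30-15:30, 16:30-17:45.
Arjun free: 08:00-08:45, 10:15-11:30, 14:30-18:45 (invert busy blocks within the working day).
Sofia free: 10:00-18:00 (invert busy blocks within the working day).
Bashir ∩ Chen: 12:00-12:45.
Bashir ∩ Chen ∩ Bianca: 12:30-12:45.
Bashir ∩ Chen ∩ Bianca ∩ Mateo: 12:30-12:45.
Bashir ∩ Chen ∩ Bianca ∩ Mateo ∩ Viktor: ∅.
Bashir ∩ Chen ∩ Bianca ∩ Mateo ∩ Viktor ∩ Arjun: ∅.
Bashir ∩ Chen ∩ Bianca ∩ Mateo ∩ Viktor ∩ Arjun ∩ Sofia: ∅.
There is no time when everyone is free.
No common window is at least 45 minutes long.

none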